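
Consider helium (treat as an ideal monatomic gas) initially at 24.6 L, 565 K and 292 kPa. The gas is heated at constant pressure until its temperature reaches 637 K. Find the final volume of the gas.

27.7 L

Isobaric: P stays 292 kPa; V/T = const ⇒ T₂ = 637 K, V₂ = 27.7 L.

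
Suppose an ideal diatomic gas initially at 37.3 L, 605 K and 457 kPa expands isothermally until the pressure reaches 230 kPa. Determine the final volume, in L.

Isothermal: T stays 605 K; PV = const ⇒ V₂ = 74.1 L, P₂ = 230 kPa.

74.1 L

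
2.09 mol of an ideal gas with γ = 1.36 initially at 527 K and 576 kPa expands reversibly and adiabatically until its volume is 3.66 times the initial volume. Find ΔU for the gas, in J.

V₁ = nRT₁/P₁ = 2.09×8.314×527/576 = 15.9 L.
Adiabatic: TV^(γ−1) = const ⇒ T₂ = 527×(0.273)^0.360 = 330 K; PV^γ = const ⇒ P₂ = 98.6 kPa.
For an ideal gas ΔU = nCvΔT with Cv = R/(γ−1) = 23.1 J/(mol·K).
ΔU = 2.09×23.1×(330−527) = -9490 J.

-9490 J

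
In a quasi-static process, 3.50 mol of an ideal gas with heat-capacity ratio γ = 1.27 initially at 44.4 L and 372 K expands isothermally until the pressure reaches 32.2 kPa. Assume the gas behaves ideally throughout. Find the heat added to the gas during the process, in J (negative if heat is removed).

21900 J

P₁ = nRT₁/V₁ = 3.50×8.314×372/44.4 = 244 kPa.
Isothermal: T stays 372 K; PV = const ⇒ V₂ = 336 L, P₂ = 32.2 kPa.
ΔU = 0 (ideal gas, T constant).
W = nRT ln(V₂/V₁) = 3.50×8.314×372×ln(7.57) = 21900 J.
Q = ΔU + W = 21900 J.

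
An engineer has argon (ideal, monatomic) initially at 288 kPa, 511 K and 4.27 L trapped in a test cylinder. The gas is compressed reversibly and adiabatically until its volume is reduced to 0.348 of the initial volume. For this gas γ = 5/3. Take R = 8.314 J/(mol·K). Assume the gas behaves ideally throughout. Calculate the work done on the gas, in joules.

n = P₁V₁/(RT₁) = 288×4.27/(8.314×511) = 0.289 mol.
Adiabatic: TV^(γ−1) = const ⇒ T₂ = 511×(2.87)^0.667 = 1030 K; PV^γ = const ⇒ P₂ = 1670 kPa.
ΔU = nCvΔT = 0.289×12.5×(1030−511) = 1880 J.
Q = 0 for an adiabatic process, so W = −ΔU = -1880 J.
Work done on the gas = −W_by = 1880 J.

1880 J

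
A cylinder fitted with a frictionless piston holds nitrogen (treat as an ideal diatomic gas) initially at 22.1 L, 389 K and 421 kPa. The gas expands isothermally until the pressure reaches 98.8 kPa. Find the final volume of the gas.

94.2 L

Isothermal: T stays 389 K; PV = const ⇒ V₂ = 94.2 L, P₂ = 98.8 kPa.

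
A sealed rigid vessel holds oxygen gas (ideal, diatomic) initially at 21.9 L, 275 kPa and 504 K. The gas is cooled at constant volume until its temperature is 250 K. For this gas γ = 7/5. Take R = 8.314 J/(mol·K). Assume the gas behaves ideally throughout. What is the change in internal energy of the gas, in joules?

-7590 J

n = P₁V₁/(RT₁) = 275×21.9/(8.314×504) = 1.44 mol.
Isochoric: V stays 21.9 L; P/T = const ⇒ T₂ = 250 K, P₂ = 136 kPa.
For an ideal gas ΔU = nCvΔT with Cv = (5/2)R = 20.8 J/(mol·K).
ΔU = 1.44×20.8×(250−504) = -7590 J.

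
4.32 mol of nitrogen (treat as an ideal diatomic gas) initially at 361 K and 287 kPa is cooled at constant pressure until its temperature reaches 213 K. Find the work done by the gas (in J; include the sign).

V₁ = nRT₁/P₁ = 4.32×8.314×361/287 = 45.2 L.
Isobaric: P stays 287 kPa; V/T = const ⇒ T₂ = 213 K, V₂ = 26.7 L.
W = PΔV = 287×(26.7−45.2) kPa·L = -5320 J.

-5320 J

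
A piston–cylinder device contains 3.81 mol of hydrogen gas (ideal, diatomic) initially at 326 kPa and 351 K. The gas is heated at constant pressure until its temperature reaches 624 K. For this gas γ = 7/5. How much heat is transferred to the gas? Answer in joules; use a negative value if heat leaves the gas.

30300 J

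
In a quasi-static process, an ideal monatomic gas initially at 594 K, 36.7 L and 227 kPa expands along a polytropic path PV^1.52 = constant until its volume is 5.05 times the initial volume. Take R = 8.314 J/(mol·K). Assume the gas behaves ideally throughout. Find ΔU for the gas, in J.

n = P₁V₁/(RT₁) = 227×36.7/(8.314×594) = 1.69 mol.
Polytropic n=1.52: T₂ = T₁(V₁/V₂)^(n−1) = 594×(0.198)^0.52 = 256 K; P₂ = P₁(V₁/V₂)^n = 19.4 kPa.
For an ideal gas ΔU = nCvΔT with Cv = (3/2)R = 12.5 J/(mol·K).
ΔU = 1.69×12.5×(256−594) = -7110 J.

-7110 J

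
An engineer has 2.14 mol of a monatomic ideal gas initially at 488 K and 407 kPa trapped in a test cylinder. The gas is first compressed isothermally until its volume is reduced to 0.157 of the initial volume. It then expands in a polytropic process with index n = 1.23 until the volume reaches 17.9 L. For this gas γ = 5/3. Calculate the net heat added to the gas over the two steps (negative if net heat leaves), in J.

-8170 J

V₁ = nRT₁/P₁ = 2.14×8.314×488/407 = 21.3 L.
Step 1 — Isothermal: T stays 488 K; PV = const ⇒ V₂ = 3.35 L, P₂ = 2590 kPa.
ΔU = 0 (ideal gas, T constant).
W = nRT ln(V₂/V₁) = 2.14×8.314×488×ln(0.157) = -16100 J.
Q = ΔU + W = -16100 J.
State after step 1: P = 2590 kPa, V = 3.35 L, T = 488 K.
Step 2 — Polytropic n=1.23: T₂ = T₁(V₁/V₂)^(n−1) = 488×(0.187)^0.23 = 332 K; P₂ = P₁(V₁/V₂)^n = 330 kPa.
W = (P₁V₁−P₂V₂)/(n−1) = (2590×3.35−330×17.9)/0.23 = 12100 J.
ΔU = nCvΔT = 2.14×12.5×(332−488) = -4170 J.
Q = ΔU + W = 7910 J.
Net over both steps: W = -4000 J, Q = -8170 J, ΔU = -4170 J.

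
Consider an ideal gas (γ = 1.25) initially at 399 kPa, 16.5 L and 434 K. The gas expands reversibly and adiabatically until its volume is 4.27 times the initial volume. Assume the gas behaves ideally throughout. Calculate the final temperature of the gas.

Adiabatic: TV^(γ−1) = const ⇒ T₂ = 434×(0.234)^0.250 = 302 K; PV^γ = const ⇒ P₂ = 65.0 kPa.

302 K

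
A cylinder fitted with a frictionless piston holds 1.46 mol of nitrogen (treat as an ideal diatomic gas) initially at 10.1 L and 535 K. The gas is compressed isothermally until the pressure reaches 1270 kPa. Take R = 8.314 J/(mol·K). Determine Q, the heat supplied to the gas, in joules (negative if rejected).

-4420 J

P₁ = nRT₁/V₁ = 1.46×8.314×535/10.1 = 643 kPa.
Isothermal: T stays 535 K; PV = const ⇒ V₂ = 5.11 L, P₂ = 1270 kPa.
ΔU = 0 (ideal gas, T constant).
W = nRT ln(V₂/V₁) = 1.46×8.314×535×ln(0.506) = -4420 J.
Q = ΔU + W = -4420 J.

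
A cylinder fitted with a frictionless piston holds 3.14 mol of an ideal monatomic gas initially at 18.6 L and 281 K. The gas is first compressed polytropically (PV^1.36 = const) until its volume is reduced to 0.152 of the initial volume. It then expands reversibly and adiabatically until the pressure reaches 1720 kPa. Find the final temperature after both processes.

P₁ = nRT₁/V₁ = 3.14×8.314×281/18.6 = 394 kPa.
Step 1 — Polytropic n=1.36: T₂ = T₁(V₁/V₂)^(n−1) = 281×(6.58)^0.36 = 554 K; P₂ = P₁(V₁/V₂)^n = 5110 kPa.
W = (P₁V₁−P₂V₂)/(n−1) = (394×18.6−5110×2.83)/0.36 = -19800 J.
ΔU = nCvΔT = 3.14×12.5×(554−281) = 10700 J.
Q = ΔU + W = -9100 J.
State after step 1: P = 5110 kPa, V = 2.83 L, T = 554 K.
Step 2 — Adiabatic: T₂/T₁ = (P₂/P₁)^((γ−1)/γ) ⇒ T₂ = 554×(0.336)^0.400 = 358 K; V₂ = 5.44 L.
ΔU = nCvΔT = 3.14×12.5×(358−554) = -7660 J.
Q = 0 for an adiabatic process, so W = −ΔU = 7660 J.
Net over both steps: W = -12100 J, Q = -9100 J, ΔU = 3020 J.

358 K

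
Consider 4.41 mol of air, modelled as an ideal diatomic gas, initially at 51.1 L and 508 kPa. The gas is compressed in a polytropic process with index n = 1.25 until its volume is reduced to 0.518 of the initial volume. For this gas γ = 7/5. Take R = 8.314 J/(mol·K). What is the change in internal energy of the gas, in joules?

11600 J

T₁ = P₁V₁/(nR) = 508×51.1/(4.41×8.314) = 708 K.
Polytropic n=1.25: T₂ = T₁(V₁/V₂)^(n−1) = 708×(1.93)^0.25 = 835 K; P₂ = P₁(V₁/V₂)^n = 1160 kPa.
For an ideal gas ΔU = nCvΔT with Cv = (5/2)R = 20.8 J/(mol·K).
ΔU = 4.41×20.8×(835−708) = 11600 J.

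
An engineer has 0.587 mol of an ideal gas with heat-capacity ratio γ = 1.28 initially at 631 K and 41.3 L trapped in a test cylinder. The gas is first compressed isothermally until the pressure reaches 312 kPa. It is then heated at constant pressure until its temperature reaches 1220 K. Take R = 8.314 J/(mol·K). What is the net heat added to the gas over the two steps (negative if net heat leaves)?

8730 J

P₁ = nRT₁/V₁ = 0.587×8.314×631/41.3 = 74.6 kPa.
Step 1 — Isothermal: T stays 631 K; PV = const ⇒ V₂ = 9.87 L, P₂ = 312 kPa.
ΔU = 0 (ideal gas, T constant).
W = nRT ln(V₂/V₁) = 0.587×8.314×631×ln(0.239) = -4410 J.
Q = ΔU + W = -4410 J.
State after step 1: P = 312 kPa, V = 9.87 L, T = 631 K.
Step 2 — Isobaric: P stays 312 kPa; V/T = const ⇒ T₂ = 1220 K, V₂ = 19.1 L.
W = PΔV = 312×(19.1−9.87) kPa·L = 2870 J.
ΔU = nCvΔT = 0.587×29.7×(1220−631) = 10300 J.
Q = ΔU + W = nCpΔT = 13100 J.
Net over both steps: W = -1530 J, Q = 8730 J, ΔU = 10300 J.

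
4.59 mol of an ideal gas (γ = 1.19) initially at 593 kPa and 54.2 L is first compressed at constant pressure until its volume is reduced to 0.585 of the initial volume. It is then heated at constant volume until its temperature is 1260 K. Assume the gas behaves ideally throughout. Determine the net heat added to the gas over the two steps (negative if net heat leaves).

70600 J

T₁ = P₁V₁/(nR) = 593×54.2/(4.59×8.314) = 842 K.
Step 1 — Isobaric: P stays 593 kPa; V/T = const ⇒ T₂ = 493 K, V₂ = 31.7 L.
W = PΔV = 593×(31.7−54.2) kPa·L = -13300 J.
ΔU = nCvΔT = 4.59×43.8×(493−842) = -70200 J.
Q = ΔU + W = nCpΔT = -83500 J.
State after step 1: P = 593 kPa, V = 31.7 L, T = 493 K.
Step 2 — Isochoric: V stays 31.7 L; P/T = const ⇒ T₂ = 1260 K, P₂ = 1520 kPa.
W = 0 (no volume change).
ΔU = nCvΔT = 4.59×43.8×(1260−493) = 154000 J.
Q = ΔU = 154000 J.
Net over both steps: W = -13300 J, Q = 70600 J, ΔU = 83900 J.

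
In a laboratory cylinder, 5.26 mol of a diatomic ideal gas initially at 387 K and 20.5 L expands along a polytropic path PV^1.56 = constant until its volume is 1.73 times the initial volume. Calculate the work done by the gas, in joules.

7990 J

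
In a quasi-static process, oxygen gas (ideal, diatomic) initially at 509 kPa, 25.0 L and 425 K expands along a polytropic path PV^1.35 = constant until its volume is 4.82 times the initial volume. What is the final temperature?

Polytropic n=1.35: T₂ = T₁(V₁/V₂)^(n−1) = 425×(0.207)^0.35 = 245 K; P₂ = P₁(V₁/V₂)^n = 60.9 kPa.

245 K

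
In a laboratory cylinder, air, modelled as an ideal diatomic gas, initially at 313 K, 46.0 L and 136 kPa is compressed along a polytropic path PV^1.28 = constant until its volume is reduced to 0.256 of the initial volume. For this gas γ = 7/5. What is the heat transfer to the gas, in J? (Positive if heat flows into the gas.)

n = P₁V₁/(RT₁) = 136×46.0/(8.314×313) = 2.40 mol.
Polytropic n=1.28: T₂ = T₁(V₁/V₂)^(n−1) = 313×(3.91)^0.28 = 458 K; P₂ = P₁(V₁/V₂)^n = 778 kPa.
W = (P₁V₁−P₂V₂)/(n−1) = (136×46.0−778×11.8)/0.28 = -10400 J.
ΔU = nCvΔT = 2.40×20.8×(458−313) = 7260 J.
Q = ΔU + W = -3110 J.

-3110 J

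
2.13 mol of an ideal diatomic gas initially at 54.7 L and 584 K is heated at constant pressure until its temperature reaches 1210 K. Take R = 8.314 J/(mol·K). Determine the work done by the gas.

P₁ = nRT₁/V₁ = 2.13×8.314×584/54.7 = 189 kPa.
Isobaric: P stays 189 kPa; V/T = const ⇒ T₂ = 1210 K, V₂ = 113 L.
W = PΔV = 189×(113−54.7) kPa·L = 11100 J.

11100 J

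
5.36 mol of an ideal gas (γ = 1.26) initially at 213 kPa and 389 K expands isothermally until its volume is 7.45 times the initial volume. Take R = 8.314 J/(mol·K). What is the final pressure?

28.6 kPa

V₁ = nRT₁/P₁ = 5.36×8.314×389/213 = 81.4 L.
Isothermal: T stays 389 K; PV = const ⇒ V₂ = 606 L, P₂ = 28.6 kPa.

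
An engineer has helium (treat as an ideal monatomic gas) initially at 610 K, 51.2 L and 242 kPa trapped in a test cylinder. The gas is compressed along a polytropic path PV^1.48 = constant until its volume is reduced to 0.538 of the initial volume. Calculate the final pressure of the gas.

606 kPa

Polytropic n=1.48: T₂ = T₁(V₁/V₂)^(n−1) = 610×(1.86)^0.48 = 821 K; P₂ = P₁(V₁/V₂)^n = 606 kPa.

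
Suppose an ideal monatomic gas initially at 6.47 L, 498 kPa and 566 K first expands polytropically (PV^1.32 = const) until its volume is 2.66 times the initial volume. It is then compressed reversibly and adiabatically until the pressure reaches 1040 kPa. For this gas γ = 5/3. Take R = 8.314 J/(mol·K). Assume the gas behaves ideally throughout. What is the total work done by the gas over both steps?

-1710 J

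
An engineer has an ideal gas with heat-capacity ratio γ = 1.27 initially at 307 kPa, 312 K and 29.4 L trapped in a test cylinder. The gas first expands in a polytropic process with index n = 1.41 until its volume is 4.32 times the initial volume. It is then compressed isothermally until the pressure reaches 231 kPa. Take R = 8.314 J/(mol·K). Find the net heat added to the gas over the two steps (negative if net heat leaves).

-14000 J

n = P₁V₁/(RT₁) = 307×29.4/(8.314×312) = 3.48 mol.
Step 1 — Polytropic n=1.41: T₂ = T₁(V₁/V₂)^(n−1) = 312×(0.231)^0.41 = 171 K; P₂ = P₁(V₁/V₂)^n = 39.0 kPa.
W = (P₁V₁−P₂V₂)/(n−1) = (307×29.4−39.0×127)/0.41 = 9930 J.
ΔU = nCvΔT = 3.48×30.8×(171−312) = -15100 J.
Q = ΔU + W = -5150 J.
State after step 1: P = 39.0 kPa, V = 127 L, T = 171 K.
Step 2 — Isothermal: T stays 171 K; PV = const ⇒ V₂ = 21.4 L, P₂ = 231 kPa.
ΔU = 0 (ideal gas, T constant).
W = nRT ln(V₂/V₁) = 3.48×8.314×171×ln(0.169) = -8810 J.
Q = ΔU + W = -8810 J.
Net over both steps: W = 1120 J, Q = -14000 J, ΔU = -15100 J.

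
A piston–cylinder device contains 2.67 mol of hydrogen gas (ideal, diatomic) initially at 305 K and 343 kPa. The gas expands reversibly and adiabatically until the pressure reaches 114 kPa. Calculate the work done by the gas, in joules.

4570 J

V₁ = nRT₁/P₁ = 2.67×8.314×305/343 = 19.7 L.
Adiabatic: T₂/T₁ = (P₂/P₁)^((γ−1)/γ) ⇒ T₂ = 305×(0.332)^0.286 = 223 K; V₂ = 43.4 L.
ΔU = nCvΔT = 2.67×20.8×(223−305) = -4570 J.
Q = 0 for an adiabatic process, so W = −ΔU = 4570 J.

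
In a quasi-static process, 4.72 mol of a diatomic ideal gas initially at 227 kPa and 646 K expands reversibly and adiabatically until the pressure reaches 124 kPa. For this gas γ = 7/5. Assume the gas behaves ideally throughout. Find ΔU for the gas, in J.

-10100 J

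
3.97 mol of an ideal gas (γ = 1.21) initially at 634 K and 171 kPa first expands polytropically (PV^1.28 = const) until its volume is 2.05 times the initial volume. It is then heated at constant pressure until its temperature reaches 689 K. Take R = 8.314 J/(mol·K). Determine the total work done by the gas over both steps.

19200 J

V₁ = nRT₁/P₁ = 3.97×8.314×634/171 = 122 L.
Step 1 — Polytropic n=1.28: T₂ = T₁(V₁/V₂)^(n−1) = 634×(0.488)^0.28 = 519 K; P₂ = P₁(V₁/V₂)^n = 68.2 kPa.
W = (P₁V₁−P₂V₂)/(n−1) = (171×122−68.2×251)/0.28 = 13600 J.
ΔU = nCvΔT = 3.97×39.6×(519−634) = -18100 J.
Q = ΔU + W = -4540 J.
State after step 1: P = 68.2 kPa, V = 251 L, T = 519 K.
Step 2 — Isobaric: P stays 68.2 kPa; V/T = const ⇒ T₂ = 689 K, V₂ = 333 L.
W = PΔV = 68.2×(333−251) kPa·L = 5630 J.
ΔU = nCvΔT = 3.97×39.6×(689−519) = 26800 J.
Q = ΔU + W = nCpΔT = 32400 J.
Net over both steps: W = 19200 J, Q = 27900 J, ΔU = 8640 J.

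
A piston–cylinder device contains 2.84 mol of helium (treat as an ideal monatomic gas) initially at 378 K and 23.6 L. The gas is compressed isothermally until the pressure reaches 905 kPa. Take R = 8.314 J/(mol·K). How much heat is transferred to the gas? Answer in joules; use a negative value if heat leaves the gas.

P₁ = nRT₁/V₁ = 2.84×8.314×378/23.6 = 378 kPa.
Isothermal: T stays 378 K; PV = const ⇒ V₂ = 9.86 L, P₂ = 905 kPa.
ΔU = 0 (ideal gas, T constant).
W = nRT ln(V₂/V₁) = 2.84×8.314×378×ln(0.418) = -7790 J.
Q = ΔU + W = -7790 J.

-7790 J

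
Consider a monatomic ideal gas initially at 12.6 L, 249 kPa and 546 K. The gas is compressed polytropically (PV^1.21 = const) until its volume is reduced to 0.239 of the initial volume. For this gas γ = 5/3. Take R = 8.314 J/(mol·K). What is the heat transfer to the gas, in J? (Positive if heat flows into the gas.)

-3590 J

n = P₁V₁/(RT₁) = 249×12.6/(8.314×546) = 0.691 mol.
Polytropic n=1.21: T₂ = T₁(V₁/V₂)^(n−1) = 546×(4.18)^0.21 = 737 K; P₂ = P₁(V₁/V₂)^n = 1410 kPa.
W = (P₁V₁−P₂V₂)/(n−1) = (249×12.6−1410×3.01)/0.21 = -5240 J.
ΔU = nCvΔT = 0.691×12.5×(737−546) = 1650 J.
Q = ΔU + W = -3590 J.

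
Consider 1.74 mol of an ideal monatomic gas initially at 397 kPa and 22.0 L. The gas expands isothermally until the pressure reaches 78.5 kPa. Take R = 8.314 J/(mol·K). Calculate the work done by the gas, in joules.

14200 J

T₁ = P₁V₁/(nR) = 397×22.0/(1.74×8.314) = 604 K.
Isothermal: T stays 604 K; PV = const ⇒ V₂ = 111 L, P₂ = 78.5 kPa.
W = nRT ln(V₂/V₁) = 1.74×8.314×604×ln(5.06) = 14200 J.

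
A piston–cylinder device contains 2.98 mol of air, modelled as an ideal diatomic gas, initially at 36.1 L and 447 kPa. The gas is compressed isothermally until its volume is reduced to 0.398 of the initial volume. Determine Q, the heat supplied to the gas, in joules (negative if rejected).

-14900 J

T₁ = P₁V₁/(nR) = 447×36.1/(2.98×8.314) = 651 K.
Isothermal: T stays 651 K; PV = const ⇒ V₂ = 14.4 L, P₂ = 1120 kPa.
ΔU = 0 (ideal gas, T constant).
W = nRT ln(V₂/V₁) = 2.98×8.314×651×ln(0.398) = -14900 J.
Q = ΔU + W = -14900 J.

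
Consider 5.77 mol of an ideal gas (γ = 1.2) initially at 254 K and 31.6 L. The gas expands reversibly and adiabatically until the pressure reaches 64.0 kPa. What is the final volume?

141 L

P₁ = nRT₁/V₁ = 5.77×8.314×254/31.6 = 386 kPa.
Adiabatic: T₂/T₁ = (P₂/P₁)^((γ−1)/γ) ⇒ T₂ = 254×(0.166)^0.167 = 188 K; V₂ = 141 L.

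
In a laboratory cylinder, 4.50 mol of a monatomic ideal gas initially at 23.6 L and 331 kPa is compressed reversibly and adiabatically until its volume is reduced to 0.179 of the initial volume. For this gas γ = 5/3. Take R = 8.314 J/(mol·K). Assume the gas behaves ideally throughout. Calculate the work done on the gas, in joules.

T₁ = P₁V₁/(nR) = 331×23.6/(4.50×8.314) = 209 K.
Adiabatic: TV^(γ−1) = const ⇒ T₂ = 209×(5.59)^0.667 = 657 K; PV^γ = const ⇒ P₂ = 5820 kPa.
ΔU = nCvΔT = 4.50×12.5×(657−209) = 25200 J.
Q = 0 for an adiabatic process, so W = −ΔU = -25200 J.
Work done on the gas = −W_by = 25200 J.

25200 J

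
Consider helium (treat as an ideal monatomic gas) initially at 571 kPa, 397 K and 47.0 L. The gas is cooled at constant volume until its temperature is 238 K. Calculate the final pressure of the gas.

342 kPa

Isochoric: V stays 47.0 L; P/T = const ⇒ T₂ = 238 K, P₂ = 342 kPa.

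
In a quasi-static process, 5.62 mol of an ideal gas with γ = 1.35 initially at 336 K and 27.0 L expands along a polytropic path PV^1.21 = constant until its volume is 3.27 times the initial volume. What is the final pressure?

P₁ = nRT₁/V₁ = 5.62×8.314×336/27.0 = 581 kPa.
Polytropic n=1.21: T₂ = T₁(V₁/V₂)^(n−1) = 336×(0.306)^0.21 = 262 K; P₂ = P₁(V₁/V₂)^n = 139 kPa.

139 kPa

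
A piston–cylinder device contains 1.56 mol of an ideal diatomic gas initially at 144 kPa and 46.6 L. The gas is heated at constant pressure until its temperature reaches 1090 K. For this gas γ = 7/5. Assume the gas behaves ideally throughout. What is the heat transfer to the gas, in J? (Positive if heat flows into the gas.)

T₁ = P₁V₁/(nR) = 144×46.6/(1.56×8.314) = 517 K.
Isobaric: P stays 144 kPa; V/T = const ⇒ T₂ = 1090 K, V₂ = 98.2 L.
W = PΔV = 144×(98.2−46.6) kPa·L = 7430 J.
ΔU = nCvΔT = 1.56×20.8×(1090−517) = 18600 J.
Q = ΔU + W = nCpΔT = 26000 J.

26000 J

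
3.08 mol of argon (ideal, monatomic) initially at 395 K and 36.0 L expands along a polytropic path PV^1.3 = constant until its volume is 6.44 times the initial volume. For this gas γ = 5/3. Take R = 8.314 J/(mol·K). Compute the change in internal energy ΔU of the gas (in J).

-6490 J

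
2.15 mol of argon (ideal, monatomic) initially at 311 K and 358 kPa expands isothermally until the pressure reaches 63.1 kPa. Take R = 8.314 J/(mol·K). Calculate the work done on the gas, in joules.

-9650 J

V₁ = nRT₁/P₁ = 2.15×8.314×311/358 = 15.5 L.
Isothermal: T stays 311 K; PV = const ⇒ V₂ = 88.1 L, P₂ = 63.1 kPa.
W = nRT ln(V₂/V₁) = 2.15×8.314×311×ln(5.67) = 9650 J.
Work done on the gas = −W_by = -9650 J.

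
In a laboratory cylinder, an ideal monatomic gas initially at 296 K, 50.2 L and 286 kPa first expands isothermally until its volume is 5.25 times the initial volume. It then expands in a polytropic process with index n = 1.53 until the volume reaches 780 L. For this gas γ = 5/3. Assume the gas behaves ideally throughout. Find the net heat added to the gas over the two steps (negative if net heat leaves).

n = P₁V₁/(RT₁) = 286×50.2/(8.314×296) = 5.83 mol.
Step 1 — Isothermal: T stays 296 K; PV = const ⇒ V₂ = 264 L, P₂ = 54.5 kPa.
ΔU = 0 (ideal gas, T constant).
W = nRT ln(V₂/V₁) = 5.83×8.314×296×ln(5.25) = 23800 J.
Q = ΔU + W = 23800 J.
State after step 1: P = 54.5 kPa, V = 264 L, T = 296 K.
Step 2 — Polytropic n=1.53: T₂ = T₁(V₁/V₂)^(n−1) = 296×(0.338)^0.53 = 167 K; P₂ = P₁(V₁/V₂)^n = 10.4 kPa.
W = (P₁V₁−P₂V₂)/(n−1) = (54.5×264−10.4×780)/0.53 = 11800 J.
ΔU = nCvΔT = 5.83×12.5×(167−296) = -9420 J.
Q = ΔU + W = 2430 J.
Net over both steps: W = 35700 J, Q = 26200 J, ΔU = -9420 J.

26200 J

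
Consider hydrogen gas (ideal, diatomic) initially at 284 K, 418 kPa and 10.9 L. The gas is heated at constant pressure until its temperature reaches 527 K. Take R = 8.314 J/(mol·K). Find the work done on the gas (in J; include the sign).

n = P₁V₁/(RT₁) = 418×10.9/(8.314×284) = 1.93 mol.
Isobaric: P stays 418 kPa; V/T = const ⇒ T₂ = 527 K, V₂ = 20.2 L.
W = PΔV = 418×(20.2−10.9) kPa·L = 3900 J.
Work done on the gas = −W_by = -3900 J.

-3900 J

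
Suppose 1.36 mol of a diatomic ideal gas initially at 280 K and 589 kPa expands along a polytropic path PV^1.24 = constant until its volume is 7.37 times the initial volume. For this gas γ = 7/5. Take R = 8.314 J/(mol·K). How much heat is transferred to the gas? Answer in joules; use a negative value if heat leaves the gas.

V₁ = nRT₁/P₁ = 1.36×8.314×280/589 = 5.38 L.
Polytropic n=1.24: T₂ = T₁(V₁/V₂)^(n−1) = 280×(0.136)^0.24 = 173 K; P₂ = P₁(V₁/V₂)^n = 49.5 kPa.
W = (P₁V₁−P₂V₂)/(n−1) = (589×5.38−49.5×39.6)/0.24 = 5020 J.
ΔU = nCvΔT = 1.36×20.8×(173−280) = -3010 J.
Q = ΔU + W = 2010 J.

2010 J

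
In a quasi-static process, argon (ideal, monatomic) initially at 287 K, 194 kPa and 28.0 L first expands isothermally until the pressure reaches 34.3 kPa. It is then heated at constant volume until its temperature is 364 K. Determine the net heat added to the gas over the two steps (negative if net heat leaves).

11600 J

n = P₁V₁/(RT₁) = 194×28.0/(8.314×287) = 2.28 mol.
Step 1 — Isothermal: T stays 287 K; PV = const ⇒ V₂ = 158 L, P₂ = 34.3 kPa.
ΔU = 0 (ideal gas, T constant).
W = nRT ln(V₂/V₁) = 2.28×8.314×287×ln(5.66) = 9410 J.
Q = ΔU + W = 9410 J.
State after step 1: P = 34.3 kPa, V = 158 L, T = 287 K.
Step 2 — Isochoric: V stays 158 L; P/T = const ⇒ T₂ = 364 K, P₂ = 43.5 kPa.
W = 0 (no volume change).
ΔU = nCvΔT = 2.28×12.5×(364−287) = 2190 J.
Q = ΔU = 2190 J.
Net over both steps: W = 9410 J, Q = 11600 J, ΔU = 2190 J.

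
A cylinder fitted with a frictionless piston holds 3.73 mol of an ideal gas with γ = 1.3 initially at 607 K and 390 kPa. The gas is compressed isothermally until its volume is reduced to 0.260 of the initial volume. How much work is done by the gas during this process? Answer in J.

-25400 J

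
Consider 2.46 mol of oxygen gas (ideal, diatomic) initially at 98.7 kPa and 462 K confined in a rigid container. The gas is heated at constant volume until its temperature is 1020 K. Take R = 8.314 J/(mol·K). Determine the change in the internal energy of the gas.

28500 J

V₁ = nRT₁/P₁ = 2.46×8.314×462/98.7 = 95.7 L.
Isochoric: V stays 95.7 L; P/T = const ⇒ T₂ = 1020 K, P₂ = 218 kPa.
For an ideal gas ΔU = nCvΔT with Cv = (5/2)R = 20.8 J/(mol·K).
ΔU = 2.46×20.8×(1020−462) = 28500 J.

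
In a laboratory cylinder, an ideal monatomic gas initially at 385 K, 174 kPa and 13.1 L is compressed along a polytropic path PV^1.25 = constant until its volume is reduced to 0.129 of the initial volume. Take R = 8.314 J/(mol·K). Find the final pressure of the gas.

Polytropic n=1.25: T₂ = T₁(V₁/V₂)^(n−1) = 385×(7.75)^0.25 = 642 K; P₂ = P₁(V₁/V₂)^n = 2250 kPa.

2250 kPa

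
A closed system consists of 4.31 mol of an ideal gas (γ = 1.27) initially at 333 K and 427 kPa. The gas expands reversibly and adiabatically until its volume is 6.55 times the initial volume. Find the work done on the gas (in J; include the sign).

V₁ = nRT₁/P₁ = 4.31×8.314×333/427 = 27.9 L.
Adiabatic: TV^(γ−1) = const ⇒ T₂ = 333×(0.153)^0.270 = 200 K; PV^γ = const ⇒ P₂ = 39.2 kPa.
ΔU = nCvΔT = 4.31×30.8×(200−333) = -17600 J.
Q = 0 for an adiabatic process, so W = −ΔU = 17600 J.
Work done on the gas = −W_by = -17600 J.

-17600 J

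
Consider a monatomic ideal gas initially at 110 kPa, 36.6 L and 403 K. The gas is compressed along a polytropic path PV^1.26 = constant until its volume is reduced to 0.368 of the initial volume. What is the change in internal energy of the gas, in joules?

n = P₁V₁/(RT₁) = 110×36.6/(8.314×403) = 1.20 mol.
Polytropic n=1.26: T₂ = T₁(V₁/V₂)^(n−1) = 403×(2.72)^0.26 = 523 K; P₂ = P₁(V₁/V₂)^n = 388 kPa.
For an ideal gas ΔU = nCvΔT with Cv = (3/2)R = 12.5 J/(mol·K).
ΔU = 1.20×12.5×(523−403) = 1790 J.

1790 J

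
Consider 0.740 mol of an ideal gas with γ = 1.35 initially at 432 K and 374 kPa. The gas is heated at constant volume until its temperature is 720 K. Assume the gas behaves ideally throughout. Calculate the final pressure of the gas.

623 kPa

V₁ = nRT₁/P₁ = 0.740×8.314×432/374 = 7.11 L.
Isochoric: V stays 7.11 L; P/T = const ⇒ T₂ = 720 K, P₂ = 623 kPa.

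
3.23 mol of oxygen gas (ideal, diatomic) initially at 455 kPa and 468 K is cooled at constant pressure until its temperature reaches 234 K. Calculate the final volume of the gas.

V₁ = nRT₁/P₁ = 3.23×8.314×468/455 = 27.6 L.
Isobaric: P stays 455 kPa; V/T = const ⇒ T₂ = 234 K, V₂ = 13.8 L.

13.8 L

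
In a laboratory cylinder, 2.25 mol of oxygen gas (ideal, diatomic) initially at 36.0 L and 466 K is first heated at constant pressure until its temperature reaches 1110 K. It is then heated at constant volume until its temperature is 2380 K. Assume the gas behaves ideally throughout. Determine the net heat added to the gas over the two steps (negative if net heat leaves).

102000 J

P₁ = nRT₁/V₁ = 2.25×8.314×466/36.0 = 242 kPa.
Step 1 — Isobaric: P stays 242 kPa; V/T = const ⇒ T₂ = 1110 K, V₂ = 85.8 L.
W = PΔV = 242×(85.8−36.0) kPa·L = 12000 J.
ΔU = nCvΔT = 2.25×20.8×(1110−466) = 30100 J.
Q = ΔU + W = nCpΔT = 42200 J.
State after step 1: P = 242 kPa, V = 85.8 L, T = 1110 K.
Step 2 — Isochoric: V stays 85.8 L; P/T = const ⇒ T₂ = 2380 K, P₂ = 519 kPa.
W = 0 (no volume change).
ΔU = nCvΔT = 2.25×20.8×(2380−1110) = 59400 J.
Q = ΔU = 59400 J.
Net over both steps: W = 12000 J, Q = 102000 J, ΔU = 89500 J.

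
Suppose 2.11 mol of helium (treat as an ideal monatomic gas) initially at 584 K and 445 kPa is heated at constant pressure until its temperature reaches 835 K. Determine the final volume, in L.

32.9 L

V₁ = nRT₁/P₁ = 2.11×8.314×584/445 = 23.0 L.
Isobaric: P stays 445 kPa; V/T = const ⇒ T₂ = 835 K, V₂ = 32.9 L.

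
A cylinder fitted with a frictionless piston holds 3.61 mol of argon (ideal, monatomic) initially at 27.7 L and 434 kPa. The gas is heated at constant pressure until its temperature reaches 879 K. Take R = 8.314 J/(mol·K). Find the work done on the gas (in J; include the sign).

-14400 J

T₁ = P₁V₁/(nR) = 434×27.7/(3.61×8.314) = 401 K.
Isobaric: P stays 434 kPa; V/T = const ⇒ T₂ = 879 K, V₂ = 60.8 L.
W = PΔV = 434×(60.8−27.7) kPa·L = 14400 J.
Work done on the gas = −W_by = -14400 J.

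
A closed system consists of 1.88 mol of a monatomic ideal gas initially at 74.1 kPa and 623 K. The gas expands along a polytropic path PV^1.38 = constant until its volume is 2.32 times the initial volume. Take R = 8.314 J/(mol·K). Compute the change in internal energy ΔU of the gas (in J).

-4000 J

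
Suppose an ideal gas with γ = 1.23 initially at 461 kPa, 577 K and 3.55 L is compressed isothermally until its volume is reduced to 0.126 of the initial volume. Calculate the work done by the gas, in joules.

-3390 J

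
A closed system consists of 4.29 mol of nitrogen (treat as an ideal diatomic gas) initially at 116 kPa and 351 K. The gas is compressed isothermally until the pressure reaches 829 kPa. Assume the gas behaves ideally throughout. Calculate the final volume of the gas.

V₁ = nRT₁/P₁ = 4.29×8.314×351/116 = 108 L.
Isothermal: T stays 351 K; PV = const ⇒ V₂ = 15.1 L, P₂ = 829 kPa.

15.1 L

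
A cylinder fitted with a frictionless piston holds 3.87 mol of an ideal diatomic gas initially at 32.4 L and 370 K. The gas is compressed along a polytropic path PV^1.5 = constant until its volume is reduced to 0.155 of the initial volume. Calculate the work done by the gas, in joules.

P₁ = nRT₁/V₁ = 3.87×8.314×370/32.4 = 367 kPa.
Polytropic n=1.5: T₂ = T₁(V₁/V₂)^(n−1) = 370×(6.45)^0.50 = 940 K; P₂ = P₁(V₁/V₂)^n = 6020 kPa.
W = (P₁V₁−P₂V₂)/(n−1) = (367×32.4−6020×5.02)/0.50 = -36700 J.

-36700 J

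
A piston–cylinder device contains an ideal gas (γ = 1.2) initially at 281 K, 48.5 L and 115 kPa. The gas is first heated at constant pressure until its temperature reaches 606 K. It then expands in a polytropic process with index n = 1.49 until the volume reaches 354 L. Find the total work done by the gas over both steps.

17500 J

n = P₁V₁/(RT₁) = 115×48.5/(8.314×281) = 2.39 mol.
Step 1 — Isobaric: P stays 115 kPa; V/T = const ⇒ T₂ = 606 K, V₂ = 105 L.
W = PΔV = 115×(105−48.5) kPa·L = 6450 J.
ΔU = nCvΔT = 2.39×41.6×(606−281) = 32300 J.
Q = ΔU + W = nCpΔT = 38700 J.
State after step 1: P = 115 kPa, V = 105 L, T = 606 K.
Step 2 — Polytropic n=1.49: T₂ = T₁(V₁/V₂)^(n−1) = 606×(0.295)^0.49 = 333 K; P₂ = P₁(V₁/V₂)^n = 18.7 kPa.
W = (P₁V₁−P₂V₂)/(n−1) = (115×105−18.7×354)/0.49 = 11000 J.
ΔU = nCvΔT = 2.39×41.6×(333−606) = -27000 J.
Q = ΔU + W = -16000 J.
Net over both steps: W = 17500 J, Q = 22700 J, ΔU = 5200 J.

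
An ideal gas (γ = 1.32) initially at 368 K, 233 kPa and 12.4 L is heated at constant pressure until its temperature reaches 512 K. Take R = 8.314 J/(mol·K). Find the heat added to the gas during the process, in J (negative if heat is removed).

n = P₁V₁/(RT₁) = 233×12.4/(8.314×368) = 0.944 mol.
Isobaric: P stays 233 kPa; V/T = const ⇒ T₂ = 512 K, V₂ = 17.3 L.
W = PΔV = 233×(17.3−12.4) kPa·L = 1130 J.
ΔU = nCvΔT = 0.944×26.0×(512−368) = 3530 J.
Q = ΔU + W = nCpΔT = 4660 J.

4660 J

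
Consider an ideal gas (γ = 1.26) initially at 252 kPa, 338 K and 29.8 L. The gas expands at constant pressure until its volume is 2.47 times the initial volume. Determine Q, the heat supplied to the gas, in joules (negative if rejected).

n = P₁V₁/(RT₁) = 252×29.8/(8.314×338) = 2.67 mol.
Isobaric: P stays 252 kPa; V/T = const ⇒ T₂ = 835 K, V₂ = 73.6 L.
W = PΔV = 252×(73.6−29.8) kPa·L = 11000 J.
ΔU = nCvΔT = 2.67×32.0×(835−338) = 42500 J.
Q = ΔU + W = nCpΔT = 53500 J.

53500 J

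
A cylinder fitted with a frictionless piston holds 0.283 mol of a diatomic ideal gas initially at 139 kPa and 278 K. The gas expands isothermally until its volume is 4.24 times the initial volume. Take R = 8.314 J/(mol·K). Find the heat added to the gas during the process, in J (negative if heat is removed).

V₁ = nRT₁/P₁ = 0.283×8.314×278/139 = 4.71 L.
Isothermal: T stays 278 K; PV = const ⇒ V₂ = 20.0 L, P₂ = 32.8 kPa.
ΔU = 0 (ideal gas, T constant).
W = nRT ln(V₂/V₁) = 0.283×8.314×278×ln(4.24) = 945 J.
Q = ΔU + W = 945 J.

945 J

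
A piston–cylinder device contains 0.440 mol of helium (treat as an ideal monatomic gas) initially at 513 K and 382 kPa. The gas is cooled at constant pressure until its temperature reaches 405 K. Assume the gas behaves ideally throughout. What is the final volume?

V₁ = nRT₁/P₁ = 0.440×8.314×513/382 = 4.91 L.
Isobaric: P stays 382 kPa; V/T = const ⇒ T₂ = 405 K, V₂ = 3.88 L.

3.88 L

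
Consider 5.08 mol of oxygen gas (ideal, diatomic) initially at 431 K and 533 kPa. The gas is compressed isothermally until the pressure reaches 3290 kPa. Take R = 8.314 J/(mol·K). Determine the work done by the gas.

-33100 J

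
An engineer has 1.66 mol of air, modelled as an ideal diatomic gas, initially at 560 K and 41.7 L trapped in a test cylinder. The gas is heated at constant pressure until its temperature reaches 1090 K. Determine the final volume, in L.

81.2 L

P₁ = nRT₁/V₁ = 1.66×8.314×560/41.7 = 185 kPa.
Isobaric: P stays 185 kPa; V/T = const ⇒ T₂ = 1090 K, V₂ = 81.2 L.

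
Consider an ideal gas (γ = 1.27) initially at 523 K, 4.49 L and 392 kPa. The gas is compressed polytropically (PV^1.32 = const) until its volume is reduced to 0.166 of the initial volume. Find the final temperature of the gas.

929 K

Polytropic n=1.32: T₂ = T₁(V₁/V₂)^(n−1) = 523×(6.02)^0.32 = 929 K; P₂ = P₁(V₁/V₂)^n = 4200 kPa.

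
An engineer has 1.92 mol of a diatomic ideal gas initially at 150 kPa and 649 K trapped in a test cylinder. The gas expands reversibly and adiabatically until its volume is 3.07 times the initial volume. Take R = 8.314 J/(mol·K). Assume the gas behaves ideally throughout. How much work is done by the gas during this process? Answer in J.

9360 J

V₁ = nRT₁/P₁ = 1.92×8.314×649/150 = 69.1 L.
Adiabatic: TV^(γ−1) = const ⇒ T₂ = 649×(0.326)^0.400 = 414 K; PV^γ = const ⇒ P₂ = 31.2 kPa.
ΔU = nCvΔT = 1.92×20.8×(414−649) = -9360 J.
Q = 0 for an adiabatic process, so W = −ΔU = 9360 J.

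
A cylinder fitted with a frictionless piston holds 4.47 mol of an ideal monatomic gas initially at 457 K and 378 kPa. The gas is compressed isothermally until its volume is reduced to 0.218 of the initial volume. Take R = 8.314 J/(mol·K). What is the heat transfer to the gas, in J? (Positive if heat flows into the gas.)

V₁ = nRT₁/P₁ = 4.47×8.314×457/378 = 44.9 L.
Isothermal: T stays 457 K; PV = const ⇒ V₂ = 9.79 L, P₂ = 1730 kPa.
ΔU = 0 (ideal gas, T constant).
W = nRT ln(V₂/V₁) = 4.47×8.314×457×ln(0.218) = -25900 J.
Q = ΔU + W = -25900 J.

-25900 J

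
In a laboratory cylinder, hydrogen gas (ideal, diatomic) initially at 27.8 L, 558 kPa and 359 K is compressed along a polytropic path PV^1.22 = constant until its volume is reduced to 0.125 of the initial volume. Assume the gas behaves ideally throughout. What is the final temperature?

567 K

Polytropic n=1.22: T₂ = T₁(V₁/V₂)^(n−1) = 359×(8.00)^0.22 = 567 K; P₂ = P₁(V₁/V₂)^n = 7050 kPa.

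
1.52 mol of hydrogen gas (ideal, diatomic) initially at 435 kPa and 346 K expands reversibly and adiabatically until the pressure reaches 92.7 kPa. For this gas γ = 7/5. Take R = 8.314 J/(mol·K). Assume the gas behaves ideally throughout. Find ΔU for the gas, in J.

-3900 J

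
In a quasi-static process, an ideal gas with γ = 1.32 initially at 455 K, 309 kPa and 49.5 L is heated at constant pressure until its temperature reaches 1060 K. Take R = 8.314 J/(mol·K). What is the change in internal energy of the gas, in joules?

n = P₁V₁/(RT₁) = 309×49.5/(8.314×455) = 4.04 mol.
Isobaric: P stays 309 kPa; V/T = const ⇒ T₂ = 1060 K, V₂ = 115 L.
For an ideal gas ΔU = nCvΔT with Cv = R/(γ−1) = 26.0 J/(mol·K).
ΔU = 4.04×26.0×(1060−455) = 63600 J.

63600 J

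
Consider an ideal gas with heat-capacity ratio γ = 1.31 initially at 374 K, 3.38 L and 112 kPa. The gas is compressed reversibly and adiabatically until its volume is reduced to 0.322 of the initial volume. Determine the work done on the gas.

514 J

n = P₁V₁/(RT₁) = 112×3.38/(8.314×374) = 0.122 mol.
Adiabatic: TV^(γ−1) = const ⇒ T₂ = 374×(3.11)^0.310 = 531 K; PV^γ = const ⇒ P₂ = 494 kPa.
ΔU = nCvΔT = 0.122×26.8×(531−374) = 514 J.
Q = 0 for an adiabatic process, so W = −ΔU = -514 J.
Work done on the gas = −W_by = 514 J.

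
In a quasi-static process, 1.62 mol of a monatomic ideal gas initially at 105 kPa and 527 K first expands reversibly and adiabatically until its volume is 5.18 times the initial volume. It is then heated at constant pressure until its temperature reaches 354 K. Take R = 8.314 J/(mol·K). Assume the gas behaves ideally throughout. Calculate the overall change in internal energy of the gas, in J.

-3500 J

V₁ = nRT₁/P₁ = 1.62×8.314×527/105 = 67.6 L.
Step 1 — Adiabatic: TV^(γ−1) = const ⇒ T₂ = 527×(0.193)^0.667 = 176 K; PV^γ = const ⇒ P₂ = 6.77 kPa.
ΔU = nCvΔT = 1.62×12.5×(176−527) = -7090 J.
Q = 0 for an adiabatic process, so W = −ΔU = 7090 J.
State after step 1: P = 6.77 kPa, V = 350 L, T = 176 K.
Step 2 — Isobaric: P stays 6.77 kPa; V/T = const ⇒ T₂ = 354 K, V₂ = 704 L.
W = PΔV = 6.77×(704−350) kPa·L = 2400 J.
ΔU = nCvΔT = 1.62×12.5×(354−176) = 3600 J.
Q = ΔU + W = nCpΔT = 5990 J.
Net over both steps: W = 9490 J, Q = 5990 J, ΔU = -3500 J.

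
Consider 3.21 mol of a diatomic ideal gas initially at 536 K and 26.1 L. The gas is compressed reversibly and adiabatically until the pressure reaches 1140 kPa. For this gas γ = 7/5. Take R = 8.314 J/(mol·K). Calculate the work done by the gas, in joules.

-8320 J

P₁ = nRT₁/V₁ = 3.21×8.314×536/26.1 = 548 kPa.
Adiabatic: T₂/T₁ = (P₂/P₁)^((γ−1)/γ) ⇒ T₂ = 536×(2.08)^0.286 = 661 K; V₂ = 15.5 L.
ΔU = nCvΔT = 3.21×20.8×(661−536) = 8320 J.
Q = 0 for an adiabatic process, so W = −ΔU = -8320 J.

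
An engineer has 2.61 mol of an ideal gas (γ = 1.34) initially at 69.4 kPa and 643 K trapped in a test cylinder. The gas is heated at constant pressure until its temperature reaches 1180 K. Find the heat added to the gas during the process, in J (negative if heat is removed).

V₁ = nRT₁/P₁ = 2.61×8.314×643/69.4 = 201 L.
Isobaric: P stays 69.4 kPa; V/T = const ⇒ T₂ = 1180 K, V₂ = 369 L.
W = PΔV = 69.4×(369−201) kPa·L = 11700 J.
ΔU = nCvΔT = 2.61×24.5×(1180−643) = 34300 J.
Q = ΔU + W = nCpΔT = 45900 J.

45900 J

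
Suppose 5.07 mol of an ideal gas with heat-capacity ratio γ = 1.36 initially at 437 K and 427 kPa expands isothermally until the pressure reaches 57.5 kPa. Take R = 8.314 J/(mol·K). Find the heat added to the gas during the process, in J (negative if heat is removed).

36900 J

V₁ = nRT₁/P₁ = 5.07×8.314×437/427 = 43.1 L.
Isothermal: T stays 437 K; PV = const ⇒ V₂ = 320 L, P₂ = 57.5 kPa.
ΔU = 0 (ideal gas, T constant).
W = nRT ln(V₂/V₁) = 5.07×8.314×437×ln(7.43) = 36900 J.
Q = ΔU + W = 36900 J.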